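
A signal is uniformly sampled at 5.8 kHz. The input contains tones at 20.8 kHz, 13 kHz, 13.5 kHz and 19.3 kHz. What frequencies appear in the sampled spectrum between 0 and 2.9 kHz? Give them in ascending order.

1.4 kHz, 1.9 kHz, 2.4 kHz

fs/2 = 2.9 kHz.
20.8 kHz mod fs = 3.4 kHz.
3.4 kHz > fs/2 = 2.9 kHz, folds to fs − 3.4 kHz = 2.4 kHz.
13 kHz mod fs = 1.4 kHz.
1.4 kHz ≤ fs/2 = 2.9 kHz, appears at 1.4 kHz.
13.5 kHz mod fs = 1.9 kHz.
1.9 kHz ≤ fs/2 = 2.9 kHz, appears at 1.9 kHz.
19.3 kHz mod fs = 1.9 kHz.
1.9 kHz ≤ fs/2 = 2.9 kHz, appears at 1.9 kHz.
Distinct values: {1.4 kHz, 1.9 kHz, 2.4 kHz}.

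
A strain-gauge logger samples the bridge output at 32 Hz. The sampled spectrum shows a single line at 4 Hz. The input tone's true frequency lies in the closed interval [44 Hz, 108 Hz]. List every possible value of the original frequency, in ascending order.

60 Hz, 68 Hz, 92 Hz, 100 Hz

Frequencies that alias to 4 Hz are k·fs ± 4 Hz for integer k ≥ 0.
k=0: 4 Hz.
k=1: 28 Hz, 36 Hz.
k=2: 60 Hz, 68 Hz.
k=3: 92 Hz, 100 Hz.
k=4: 124 Hz, 132 Hz.
Within [44 Hz, 108 Hz]: 60 Hz, 68 Hz, 92 Hz, 100 Hz.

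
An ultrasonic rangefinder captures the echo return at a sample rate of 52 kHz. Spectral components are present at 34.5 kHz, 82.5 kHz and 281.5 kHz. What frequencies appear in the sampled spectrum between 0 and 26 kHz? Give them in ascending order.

fs/2 = 26 kHz.
34.5 kHz > fs/2 = 26 kHz, folds to fs − 34.5 kHz = 17.5 kHz.
82.5 kHz mod fs = 30.5 kHz.
30.5 kHz > fs/2 = 26 kHz, folds to fs − 30.5 kHz = 21.5 kHz.
281.5 kHz mod fs = 21.5 kHz.
21.5 kHz ≤ fs/2 = 26 kHz, appears at 21.5 kHz.
Distinct values: {17.5 kHz, 21.5 kHz}.

17.5 kHz, 21.5 kHz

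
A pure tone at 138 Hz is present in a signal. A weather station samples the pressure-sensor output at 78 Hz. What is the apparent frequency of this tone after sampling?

18 Hz

138 Hz mod fs = 60 Hz.
60 Hz > fs/2 = 39 Hz, folds to fs − 60 Hz = 18 Hz.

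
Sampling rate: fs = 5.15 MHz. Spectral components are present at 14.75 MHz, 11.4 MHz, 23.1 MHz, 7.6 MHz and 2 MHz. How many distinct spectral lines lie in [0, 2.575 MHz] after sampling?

5

fs/2 = 2.575 MHz.
14.75 MHz mod fs = 4.45 MHz.
4.45 MHz > fs/2 = 2.575 MHz, folds to fs − 4.45 MHz = 0.7 MHz.
11.4 MHz mod fs = 1.1 MHz.
1.1 MHz ≤ fs/2 = 2.575 MHz, appears at 1.1 MHz.
23.1 MHz mod fs = 2.5 MHz.
2.5 MHz ≤ fs/2 = 2.575 MHz, appears at 2.5 MHz.
7.6 MHz mod fs = 2.45 MHz.
2.45 MHz ≤ fs/2 = 2.575 MHz, appears at 2.45 MHz.
2 MHz ≤ fs/2 = 2.575 MHz, passes unchanged.
Distinct values: {0.7 MHz, 1.1 MHz, 2 MHz, 2.45 MHz, 2.5 MHz} → 5.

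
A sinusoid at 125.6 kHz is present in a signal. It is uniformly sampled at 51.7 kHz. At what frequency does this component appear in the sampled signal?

125.6 kHz mod fs = 22.2 kHz.
22.2 kHz ≤ fs/2 = 25.85 kHz, appears at 22.2 kHz.

22.2 kHz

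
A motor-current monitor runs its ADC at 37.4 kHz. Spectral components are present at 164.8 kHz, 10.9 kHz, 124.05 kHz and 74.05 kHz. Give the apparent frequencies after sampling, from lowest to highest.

fs/2 = 18.7 kHz.
164.8 kHz mod fs = 15.2 kHz.
15.2 kHz ≤ fs/2 = 18.7 kHz, appears at 15.2 kHz.
10.9 kHz ≤ fs/2 = 18.7 kHz, passes unchanged.
124.05 kHz mod fs = 11.85 kHz.
11.85 kHz ≤ fs/2 = 18.7 kHz, appears at 11.85 kHz.
74.05 kHz mod fs = 36.65 kHz.
36.65 kHz > fs/2 = 18.7 kHz, folds to fs − 36.65 kHz = 0.75 kHz.
Distinct values: {0.75 kHz, 10.9 kHz, 11.85 kHz, 15.2 kHz}.

0.75 kHz, 10.9 kHz, 11.85 kHz, 15.2 kHz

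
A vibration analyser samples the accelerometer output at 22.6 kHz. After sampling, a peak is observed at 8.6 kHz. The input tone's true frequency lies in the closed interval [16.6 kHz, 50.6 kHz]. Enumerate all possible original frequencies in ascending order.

31.2 kHz, 36.6 kHz

Frequencies that alias to 8.6 kHz are k·fs ± 8.6 kHz for integer k ≥ 0.
k=0: 8.6 kHz.
k=1: 14 kHz, 31.2 kHz.
k=2: 36.6 kHz, 53.8 kHz.
k=3: 59.2 kHz, 76.4 kHz.
Within [16.6 kHz, 50.6 kHz]: 31.2 kHz, 36.6 kHz.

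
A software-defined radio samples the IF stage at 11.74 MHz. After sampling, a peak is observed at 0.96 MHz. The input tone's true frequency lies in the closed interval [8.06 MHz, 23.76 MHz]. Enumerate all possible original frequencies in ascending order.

Frequencies that alias to 0.96 MHz are k·fs ± 0.96 MHz for integer k ≥ 0.
k=0: 0.96 MHz.
k=1: 10.78 MHz, 12.7 MHz.
k=2: 22.52 MHz, 24.44 MHz.
k=3: 34.26 MHz, 36.18 MHz.
Within [8.06 MHz, 23.76 MHz]: 10.78 MHz, 12.7 MHz, 22.52 MHz.

10.78 MHz, 12.7 MHz, 22.52 MHz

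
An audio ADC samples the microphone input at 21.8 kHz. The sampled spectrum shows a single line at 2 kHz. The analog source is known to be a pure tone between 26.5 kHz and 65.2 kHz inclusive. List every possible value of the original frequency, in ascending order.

Frequencies that alias to 2 kHz are k·fs ± 2 kHz for integer k ≥ 0.
k=0: 2 kHz.
k=1: 19.8 kHz, 23.8 kHz.
k=2: 41.6 kHz, 45.6 kHz.
k=3: 63.4 kHz, 67.4 kHz.
k=4: 85.2 kHz, 89.2 kHz.
Within [26.5 kHz, 65.2 kHz]: 41.6 kHz, 45.6 kHz, 63.4 kHz.

41.6 kHz, 45.6 kHz, 63.4 kHz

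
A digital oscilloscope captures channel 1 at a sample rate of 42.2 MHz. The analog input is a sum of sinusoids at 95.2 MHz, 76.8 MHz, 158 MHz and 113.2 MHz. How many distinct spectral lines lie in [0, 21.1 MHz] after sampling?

3

fs/2 = 21.1 MHz.
95.2 MHz mod fs = 10.8 MHz.
10.8 MHz ≤ fs/2 = 21.1 MHz, appears at 10.8 MHz.
76.8 MHz mod fs = 34.6 MHz.
34.6 MHz > fs/2 = 21.1 MHz, folds to fs − 34.6 MHz = 7.6 MHz.
158 MHz mod fs = 31.4 MHz.
31.4 MHz > fs/2 = 21.1 MHz, folds to fs − 31.4 MHz = 10.8 MHz.
113.2 MHz mod fs = 28.8 MHz.
28.8 MHz > fs/2 = 21.1 MHz, folds to fs − 28.8 MHz = 13.4 MHz.
Distinct values: {7.6 MHz, 10.8 MHz, 13.4 MHz} → 3.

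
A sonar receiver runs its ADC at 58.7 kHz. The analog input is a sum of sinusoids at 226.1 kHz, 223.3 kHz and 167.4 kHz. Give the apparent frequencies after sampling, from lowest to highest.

8.7 kHz, 11.5 kHz

fs/2 = 29.35 kHz.
226.1 kHz mod fs = 50 kHz.
50 kHz > fs/2 = 29.35 kHz, folds to fs − 50 kHz = 8.7 kHz.
223.3 kHz mod fs = 47.2 kHz.
47.2 kHz > fs/2 = 29.35 kHz, folds to fs − 47.2 kHz = 11.5 kHz.
167.4 kHz mod fs = 50 kHz.
50 kHz > fs/2 = 29.35 kHz, folds to fs − 50 kHz = 8.7 kHz.
Distinct values: {8.7 kHz, 11.5 kHz}.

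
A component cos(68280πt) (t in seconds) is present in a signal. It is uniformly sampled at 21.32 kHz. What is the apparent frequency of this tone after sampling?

ω = 68280π rad/s → f = ω/(2π) = 34140 Hz = 34.14 kHz.
34.14 kHz mod fs = 12.82 kHz.
12.82 kHz > fs/2 = 10.66 kHz, folds to fs − 12.82 kHz = 8.5 kHz.

8.5 kHz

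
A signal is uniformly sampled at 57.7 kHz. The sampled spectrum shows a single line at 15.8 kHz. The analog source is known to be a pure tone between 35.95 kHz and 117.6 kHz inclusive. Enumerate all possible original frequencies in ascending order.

41.9 kHz, 73.5 kHz, 99.6 kHz

Frequencies that alias to 15.8 kHz are k·fs ± 15.8 kHz for integer k ≥ 0.
k=0: 15.8 kHz.
k=1: 41.9 kHz, 73.5 kHz.
k=2: 99.6 kHz, 131.2 kHz.
k=3: 157.3 kHz, 188.9 kHz.
Within [35.95 kHz, 117.6 kHz]: 41.9 kHz, 73.5 kHz, 99.6 kHz.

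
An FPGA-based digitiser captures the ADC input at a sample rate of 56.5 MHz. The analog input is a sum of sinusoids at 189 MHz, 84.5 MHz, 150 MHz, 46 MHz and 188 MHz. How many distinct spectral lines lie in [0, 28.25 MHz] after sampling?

4

fs/2 = 28.25 MHz.
189 MHz mod fs = 19.5 MHz.
19.5 MHz ≤ fs/2 = 28.25 MHz, appears at 19.5 MHz.
84.5 MHz mod fs = 28 MHz.
28 MHz ≤ fs/2 = 28.25 MHz, appears at 28 MHz.
150 MHz mod fs = 37 MHz.
37 MHz > fs/2 = 28.25 MHz, folds to fs − 37 MHz = 19.5 MHz.
46 MHz > fs/2 = 28.25 MHz, folds to fs − 46 MHz = 10.5 MHz.
188 MHz mod fs = 18.5 MHz.
18.5 MHz ≤ fs/2 = 28.25 MHz, appears at 18.5 MHz.
Distinct values: {10.5 MHz, 18.5 MHz, 19.5 MHz, 28 MHz} → 4.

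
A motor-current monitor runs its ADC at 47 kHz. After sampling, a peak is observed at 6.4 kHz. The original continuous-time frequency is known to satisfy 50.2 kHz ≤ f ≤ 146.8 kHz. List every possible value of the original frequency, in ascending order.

Frequencies that alias to 6.4 kHz are k·fs ± 6.4 kHz for integer k ≥ 0.
k=0: 6.4 kHz.
k=1: 40.6 kHz, 53.4 kHz.
k=2: 87.6 kHz, 100.4 kHz.
k=3: 134.6 kHz, 147.4 kHz.
k=4: 181.6 kHz, 194.4 kHz.
Within [50.2 kHz, 146.8 kHz]: 53.4 kHz, 87.6 kHz, 100.4 kHz, 134.6 kHz.

53.4 kHz, 87.6 kHz, 100.4 kHz, 134.6 kHz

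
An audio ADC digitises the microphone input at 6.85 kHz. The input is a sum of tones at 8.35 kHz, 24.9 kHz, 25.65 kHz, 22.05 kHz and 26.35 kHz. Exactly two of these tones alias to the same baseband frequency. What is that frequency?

fs/2 = 3.425 kHz.
8.35 kHz mod fs = 1.5 kHz.
1.5 kHz ≤ fs/2 = 3.425 kHz, appears at 1.5 kHz.
24.9 kHz mod fs = 4.35 kHz.
4.35 kHz > fs/2 = 3.425 kHz, folds to fs − 4.35 kHz = 2.5 kHz.
25.65 kHz mod fs = 5.1 kHz.
5.1 kHz > fs/2 = 3.425 kHz, folds to fs − 5.1 kHz = 1.75 kHz.
22.05 kHz mod fs = 1.5 kHz.
1.5 kHz ≤ fs/2 = 3.425 kHz, appears at 1.5 kHz.
26.35 kHz mod fs = 5.8 kHz.
5.8 kHz > fs/2 = 3.425 kHz, folds to fs − 5.8 kHz = 1.05 kHz.
8.35 kHz and 22.05 kHz both map to 1.5 kHz.

1.5 kHz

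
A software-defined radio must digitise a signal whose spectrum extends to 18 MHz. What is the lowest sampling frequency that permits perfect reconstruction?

Nyquist rate = 2 × 18 MHz = 36 MHz.

36 MHz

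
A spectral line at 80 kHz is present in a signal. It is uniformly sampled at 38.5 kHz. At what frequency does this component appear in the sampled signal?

3 kHz

80 kHz mod fs = 3 kHz.
3 kHz ≤ fs/2 = 19.25 kHz, appears at 3 kHz.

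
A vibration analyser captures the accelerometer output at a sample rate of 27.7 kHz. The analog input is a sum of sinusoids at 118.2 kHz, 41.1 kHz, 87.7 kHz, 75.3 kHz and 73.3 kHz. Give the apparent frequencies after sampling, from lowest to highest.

4.6 kHz, 7.4 kHz, 7.8 kHz, 9.8 kHz, 13.4 kHz

fs/2 = 13.85 kHz.
118.2 kHz mod fs = 7.4 kHz.
7.4 kHz ≤ fs/2 = 13.85 kHz, appears at 7.4 kHz.
41.1 kHz mod fs = 13.4 kHz.
13.4 kHz ≤ fs/2 = 13.85 kHz, appears at 13.4 kHz.
87.7 kHz mod fs = 4.6 kHz.
4.6 kHz ≤ fs/2 = 13.85 kHz, appears at 4.6 kHz.
75.3 kHz mod fs = 19.9 kHz.
19.9 kHz > fs/2 = 13.85 kHz, folds to fs − 19.9 kHz = 7.8 kHz.
73.3 kHz mod fs = 17.9 kHz.
17.9 kHz > fs/2 = 13.85 kHz, folds to fs − 17.9 kHz = 9.8 kHz.
Distinct values: {4.6 kHz, 7.4 kHz, 7.8 kHz, 9.8 kHz, 13.4 kHz}.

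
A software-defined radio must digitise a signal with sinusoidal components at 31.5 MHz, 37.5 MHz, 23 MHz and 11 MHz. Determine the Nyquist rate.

75 MHz

Highest-frequency component: 37.5 MHz.
Nyquist rate = 2 × 37.5 MHz = 75 MHz.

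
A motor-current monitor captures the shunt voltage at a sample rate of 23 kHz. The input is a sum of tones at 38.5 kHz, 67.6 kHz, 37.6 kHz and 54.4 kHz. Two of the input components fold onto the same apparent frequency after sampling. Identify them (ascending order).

37.6 kHz, 54.4 kHz

fs/2 = 11.5 kHz.
38.5 kHz mod fs = 15.5 kHz.
15.5 kHz > fs/2 = 11.5 kHz, folds to fs − 15.5 kHz = 7.5 kHz.
67.6 kHz mod fs = 21.6 kHz.
21.6 kHz > fs/2 = 11.5 kHz, folds to fs − 21.6 kHz = 1.4 kHz.
37.6 kHz mod fs = 14.6 kHz.
14.6 kHz > fs/2 = 11.5 kHz, folds to fs − 14.6 kHz = 8.4 kHz.
54.4 kHz mod fs = 8.4 kHz.
8.4 kHz ≤ fs/2 = 11.5 kHz, appears at 8.4 kHz.
37.6 kHz and 54.4 kHz both map to 8.4 kHz.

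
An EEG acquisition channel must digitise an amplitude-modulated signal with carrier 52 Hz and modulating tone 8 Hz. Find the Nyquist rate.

120 Hz

AM sidebands sit at fc ± fm = 44 Hz and 60 Hz.
Highest-frequency component: 60 Hz.
Nyquist rate = 2 × 60 Hz = 120 Hz.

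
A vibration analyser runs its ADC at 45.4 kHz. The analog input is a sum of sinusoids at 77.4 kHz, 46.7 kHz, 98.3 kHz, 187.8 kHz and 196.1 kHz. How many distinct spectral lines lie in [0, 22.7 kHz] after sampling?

fs/2 = 22.7 kHz.
77.4 kHz mod fs = 32 kHz.
32 kHz > fs/2 = 22.7 kHz, folds to fs − 32 kHz = 13.4 kHz.
46.7 kHz mod fs = 1.3 kHz.
1.3 kHz ≤ fs/2 = 22.7 kHz, appears at 1.3 kHz.
98.3 kHz mod fs = 7.5 kHz.
7.5 kHz ≤ fs/2 = 22.7 kHz, appears at 7.5 kHz.
187.8 kHz mod fs = 6.2 kHz.
6.2 kHz ≤ fs/2 = 22.7 kHz, appears at 6.2 kHz.
196.1 kHz mod fs = 14.5 kHz.
14.5 kHz ≤ fs/2 = 22.7 kHz, appears at 14.5 kHz.
Distinct values: {1.3 kHz, 6.2 kHz, 7.5 kHz, 13.4 kHz, 14.5 kHz} → 5.

5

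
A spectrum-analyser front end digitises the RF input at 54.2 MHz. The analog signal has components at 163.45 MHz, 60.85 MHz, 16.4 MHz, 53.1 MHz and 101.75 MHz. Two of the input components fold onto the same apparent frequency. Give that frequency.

fs/2 = 27.1 MHz.
163.45 MHz mod fs = 0.85 MHz.
0.85 MHz ≤ fs/2 = 27.1 MHz, appears at 0.85 MHz.
60.85 MHz mod fs = 6.65 MHz.
6.65 MHz ≤ fs/2 = 27.1 MHz, appears at 6.65 MHz.
16.4 MHz ≤ fs/2 = 27.1 MHz, passes unchanged.
53.1 MHz > fs/2 = 27.1 MHz, folds to fs − 53.1 MHz = 1.1 MHz.
101.75 MHz mod fs = 47.55 MHz.
47.55 MHz > fs/2 = 27.1 MHz, folds to fs − 47.55 MHz = 6.65 MHz.
60.85 MHz and 101.75 MHz both map to 6.65 MHz.

6.65 MHz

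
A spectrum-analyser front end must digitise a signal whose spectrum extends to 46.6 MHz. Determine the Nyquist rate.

Nyquist rate = 2 × 46.6 MHz = 93.2 MHz.

93.2 MHz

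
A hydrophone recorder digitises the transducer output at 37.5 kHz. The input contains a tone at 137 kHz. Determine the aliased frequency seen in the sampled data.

137 kHz mod fs = 24.5 kHz.
24.5 kHz > fs/2 = 18.75 kHz, folds to fs − 24.5 kHz = 13 kHz.

13 kHz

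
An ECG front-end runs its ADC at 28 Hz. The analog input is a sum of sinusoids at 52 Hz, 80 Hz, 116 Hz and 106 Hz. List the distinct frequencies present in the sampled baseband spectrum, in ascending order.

4 Hz, 6 Hz

fs/2 = 14 Hz.
52 Hz mod fs = 24 Hz.
24 Hz > fs/2 = 14 Hz, folds to fs − 24 Hz = 4 Hz.
80 Hz mod fs = 24 Hz.
24 Hz > fs/2 = 14 Hz, folds to fs − 24 Hz = 4 Hz.
116 Hz mod fs = 4 Hz.
4 Hz ≤ fs/2 = 14 Hz, appears at 4 Hz.
106 Hz mod fs = 22 Hz.
22 Hz > fs/2 = 14 Hz, folds to fs − 22 Hz = 6 Hz.
Distinct values: {4 Hz, 6 Hz}.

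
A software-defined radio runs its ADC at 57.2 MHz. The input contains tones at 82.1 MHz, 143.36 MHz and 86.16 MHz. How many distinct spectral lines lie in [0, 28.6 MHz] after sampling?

fs/2 = 28.6 MHz.
82.1 MHz mod fs = 24.9 MHz.
24.9 MHz ≤ fs/2 = 28.6 MHz, appears at 24.9 MHz.
143.36 MHz mod fs = 28.96 MHz.
28.96 MHz > fs/2 = 28.6 MHz, folds to fs − 28.96 MHz = 28.24 MHz.
86.16 MHz mod fs = 28.96 MHz.
28.96 MHz > fs/2 = 28.6 MHz, folds to fs − 28.96 MHz = 28.24 MHz.
Distinct values: {24.9 MHz, 28.24 MHz} → 2.

2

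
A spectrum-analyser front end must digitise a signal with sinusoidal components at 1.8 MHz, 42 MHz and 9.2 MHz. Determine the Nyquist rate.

Highest-frequency component: 42 MHz.
Nyquist rate = 2 × 42 MHz = 84 MHz.

84 MHz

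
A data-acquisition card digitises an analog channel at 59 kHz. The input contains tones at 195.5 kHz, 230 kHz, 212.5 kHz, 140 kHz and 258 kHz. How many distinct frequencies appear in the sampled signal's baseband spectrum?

4

fs/2 = 29.5 kHz.
195.5 kHz mod fs = 18.5 kHz.
18.5 kHz ≤ fs/2 = 29.5 kHz, appears at 18.5 kHz.
230 kHz mod fs = 53 kHz.
53 kHz > fs/2 = 29.5 kHz, folds to fs − 53 kHz = 6 kHz.
212.5 kHz mod fs = 35.5 kHz.
35.5 kHz > fs/2 = 29.5 kHz, folds to fs − 35.5 kHz = 23.5 kHz.
140 kHz mod fs = 22 kHz.
22 kHz ≤ fs/2 = 29.5 kHz, appears at 22 kHz.
258 kHz mod fs = 22 kHz.
22 kHz ≤ fs/2 = 29.5 kHz, appears at 22 kHz.
Distinct values: {6 kHz, 18.5 kHz, 22 kHz, 23.5 kHz} → 4.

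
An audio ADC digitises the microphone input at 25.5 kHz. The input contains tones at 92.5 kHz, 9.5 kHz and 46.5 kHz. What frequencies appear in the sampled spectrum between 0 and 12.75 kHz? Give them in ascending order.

fs/2 = 12.75 kHz.
92.5 kHz mod fs = 16 kHz.
16 kHz > fs/2 = 12.75 kHz, folds to fs − 16 kHz = 9.5 kHz.
9.5 kHz ≤ fs/2 = 12.75 kHz, passes unchanged.
46.5 kHz mod fs = 21 kHz.
21 kHz > fs/2 = 12.75 kHz, folds to fs − 21 kHz = 4.5 kHz.
Distinct values: {4.5 kHz, 9.5 kHz}.

4.5 kHz, 9.5 kHz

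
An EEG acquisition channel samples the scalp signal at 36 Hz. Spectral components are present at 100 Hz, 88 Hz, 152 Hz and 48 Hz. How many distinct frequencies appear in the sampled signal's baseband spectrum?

fs/2 = 18 Hz.
100 Hz mod fs = 28 Hz.
28 Hz > fs/2 = 18 Hz, folds to fs − 28 Hz = 8 Hz.
88 Hz mod fs = 16 Hz.
16 Hz ≤ fs/2 = 18 Hz, appears at 16 Hz.
152 Hz mod fs = 8 Hz.
8 Hz ≤ fs/2 = 18 Hz, appears at 8 Hz.
48 Hz mod fs = 12 Hz.
12 Hz ≤ fs/2 = 18 Hz, appears at 12 Hz.
Distinct values: {8 Hz, 12 Hz, 16 Hz} → 3.

3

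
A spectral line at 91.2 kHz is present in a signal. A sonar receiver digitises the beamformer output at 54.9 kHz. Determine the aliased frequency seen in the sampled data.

91.2 kHz mod fs = 36.3 kHz.
36.3 kHz > fs/2 = 27.45 kHz, folds to fs − 36.3 kHz = 18.6 kHz.

18.6 kHz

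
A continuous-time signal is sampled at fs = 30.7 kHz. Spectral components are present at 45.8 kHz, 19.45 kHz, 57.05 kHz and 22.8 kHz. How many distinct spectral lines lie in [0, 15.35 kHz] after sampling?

4

fs/2 = 15.35 kHz.
45.8 kHz mod fs = 15.1 kHz.
15.1 kHz ≤ fs/2 = 15.35 kHz, appears at 15.1 kHz.
19.45 kHz > fs/2 = 15.35 kHz, folds to fs − 19.45 kHz = 11.25 kHz.
57.05 kHz mod fs = 26.35 kHz.
26.35 kHz > fs/2 = 15.35 kHz, folds to fs − 26.35 kHz = 4.35 kHz.
22.8 kHz > fs/2 = 15.35 kHz, folds to fs − 22.8 kHz = 7.9 kHz.
Distinct values: {4.35 kHz, 7.9 kHz, 11.25 kHz, 15.1 kHz} → 4.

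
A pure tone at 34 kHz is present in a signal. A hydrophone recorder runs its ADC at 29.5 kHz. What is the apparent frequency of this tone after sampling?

34 kHz mod fs = 4.5 kHz.
4.5 kHz ≤ fs/2 = 14.75 kHz, appears at 4.5 kHz.

4.5 kHz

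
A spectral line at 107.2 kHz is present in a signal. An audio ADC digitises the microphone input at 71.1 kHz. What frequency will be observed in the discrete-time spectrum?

35 kHz

107.2 kHz mod fs = 36.1 kHz.
36.1 kHz > fs/2 = 35.55 kHz, folds to fs − 36.1 kHz = 35 kHz.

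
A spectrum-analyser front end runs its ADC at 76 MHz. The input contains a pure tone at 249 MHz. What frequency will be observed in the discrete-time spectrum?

21 MHz

249 MHz mod fs = 21 MHz.
21 MHz ≤ fs/2 = 38 MHz, appears at 21 MHz.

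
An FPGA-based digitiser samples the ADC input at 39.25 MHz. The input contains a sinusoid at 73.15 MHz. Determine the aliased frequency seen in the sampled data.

5.35 MHz

73.15 MHz mod fs = 33.9 MHz.
33.9 MHz > fs/2 = 19.625 MHz, folds to fs − 33.9 MHz = 5.35 MHz.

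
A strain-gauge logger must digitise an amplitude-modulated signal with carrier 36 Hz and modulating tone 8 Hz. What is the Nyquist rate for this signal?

88 Hz

AM sidebands sit at fc ± fm = 28 Hz and 44 Hz.
Highest-frequency component: 44 Hz.
Nyquist rate = 2 × 44 Hz = 88 Hz.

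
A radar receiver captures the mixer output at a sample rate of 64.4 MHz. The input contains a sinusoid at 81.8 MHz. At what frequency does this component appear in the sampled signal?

81.8 MHz mod fs = 17.4 MHz.
17.4 MHz ≤ fs/2 = 32.2 MHz, appears at 17.4 MHz.

17.4 MHz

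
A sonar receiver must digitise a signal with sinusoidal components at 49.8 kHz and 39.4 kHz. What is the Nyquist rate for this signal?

99.6 kHz

Highest-frequency component: 49.8 kHz.
Nyquist rate = 2 × 49.8 kHz = 99.6 kHz.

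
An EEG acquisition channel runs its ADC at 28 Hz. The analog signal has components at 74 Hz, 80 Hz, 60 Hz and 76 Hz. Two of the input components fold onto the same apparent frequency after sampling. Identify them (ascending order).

60 Hz, 80 Hz

fs/2 = 14 Hz.
74 Hz mod fs = 18 Hz.
18 Hz > fs/2 = 14 Hz, folds to fs − 18 Hz = 10 Hz.
80 Hz mod fs = 24 Hz.
24 Hz > fs/2 = 14 Hz, folds to fs − 24 Hz = 4 Hz.
60 Hz mod fs = 4 Hz.
4 Hz ≤ fs/2 = 14 Hz, appears at 4 Hz.
76 Hz mod fs = 20 Hz.
20 Hz > fs/2 = 14 Hz, folds to fs − 20 Hz = 8 Hz.
60 Hz and 80 Hz both map to 4 Hz.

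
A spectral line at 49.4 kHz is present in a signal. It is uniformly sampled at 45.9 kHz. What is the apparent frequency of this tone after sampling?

3.5 kHz

49.4 kHz mod fs = 3.5 kHz.
3.5 kHz ≤ fs/2 = 22.95 kHz, appears at 3.5 kHz.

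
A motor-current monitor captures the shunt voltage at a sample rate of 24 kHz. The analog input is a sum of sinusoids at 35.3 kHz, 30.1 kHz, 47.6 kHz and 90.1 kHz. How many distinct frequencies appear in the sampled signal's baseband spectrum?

fs/2 = 12 kHz.
35.3 kHz mod fs = 11.3 kHz.
11.3 kHz ≤ fs/2 = 12 kHz, appears at 11.3 kHz.
30.1 kHz mod fs = 6.1 kHz.
6.1 kHz ≤ fs/2 = 12 kHz, appears at 6.1 kHz.
47.6 kHz mod fs = 23.6 kHz.
23.6 kHz > fs/2 = 12 kHz, folds to fs − 23.6 kHz = 0.4 kHz.
90.1 kHz mod fs = 18.1 kHz.
18.1 kHz > fs/2 = 12 kHz, folds to fs − 18.1 kHz = 5.9 kHz.
Distinct values: {0.4 kHz, 5.9 kHz, 6.1 kHz, 11.3 kHz} → 4.

4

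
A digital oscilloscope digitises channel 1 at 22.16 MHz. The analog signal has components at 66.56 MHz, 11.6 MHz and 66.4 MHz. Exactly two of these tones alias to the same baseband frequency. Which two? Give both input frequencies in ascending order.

66.4 MHz, 66.56 MHz

fs/2 = 11.08 MHz.
66.56 MHz mod fs = 0.08 MHz.
0.08 MHz ≤ fs/2 = 11.08 MHz, appears at 0.08 MHz.
11.6 MHz > fs/2 = 11.08 MHz, folds to fs − 11.6 MHz = 10.56 MHz.
66.4 MHz mod fs = 22.08 MHz.
22.08 MHz > fs/2 = 11.08 MHz, folds to fs − 22.08 MHz = 0.08 MHz.
66.4 MHz and 66.56 MHz both map to 0.08 MHz.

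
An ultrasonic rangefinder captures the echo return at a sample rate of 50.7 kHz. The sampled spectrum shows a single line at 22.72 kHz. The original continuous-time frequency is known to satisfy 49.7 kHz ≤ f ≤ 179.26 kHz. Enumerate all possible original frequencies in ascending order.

Frequencies that alias to 22.72 kHz are k·fs ± 22.72 kHz for integer k ≥ 0.
k=0: 22.72 kHz.
k=1: 27.98 kHz, 73.42 kHz.
k=2: 78.68 kHz, 124.12 kHz.
k=3: 129.38 kHz, 174.82 kHz.
k=4: 180.08 kHz, 225.52 kHz.
Within [49.7 kHz, 179.26 kHz]: 73.42 kHz, 78.68 kHz, 124.12 kHz, 129.38 kHz, 174.82 kHz.

73.42 kHz, 78.68 kHz, 124.12 kHz, 129.38 kHz, 174.82 kHz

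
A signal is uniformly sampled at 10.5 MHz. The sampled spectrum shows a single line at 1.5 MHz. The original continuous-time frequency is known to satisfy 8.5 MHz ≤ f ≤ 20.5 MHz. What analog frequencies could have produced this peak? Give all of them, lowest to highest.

9 MHz, 12 MHz, 19.5 MHz

Frequencies that alias to 1.5 MHz are k·fs ± 1.5 MHz for integer k ≥ 0.
k=0: 1.5 MHz.
k=1: 9 MHz, 12 MHz.
k=2: 19.5 MHz, 22.5 MHz.
k=3: 30 MHz, 33 MHz.
Within [8.5 MHz, 20.5 MHz]: 9 MHz, 12 MHz, 19.5 MHz.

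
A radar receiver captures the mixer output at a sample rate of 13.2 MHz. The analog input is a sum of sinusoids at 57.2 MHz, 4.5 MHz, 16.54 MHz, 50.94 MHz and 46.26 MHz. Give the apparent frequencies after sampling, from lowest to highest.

1.86 MHz, 3.34 MHz, 4.4 MHz, 4.5 MHz, 6.54 MHz

fs/2 = 6.6 MHz.
57.2 MHz mod fs = 4.4 MHz.
4.4 MHz ≤ fs/2 = 6.6 MHz, appears at 4.4 MHz.
4.5 MHz ≤ fs/2 = 6.6 MHz, passes unchanged.
16.54 MHz mod fs = 3.34 MHz.
3.34 MHz ≤ fs/2 = 6.6 MHz, appears at 3.34 MHz.
50.94 MHz mod fs = 11.34 MHz.
11.34 MHz > fs/2 = 6.6 MHz, folds to fs − 11.34 MHz = 1.86 MHz.
46.26 MHz mod fs = 6.66 MHz.
6.66 MHz > fs/2 = 6.6 MHz, folds to fs − 6.66 MHz = 6.54 MHz.
Distinct values: {1.86 MHz, 3.34 MHz, 4.4 MHz, 4.5 MHz, 6.54 MHz}.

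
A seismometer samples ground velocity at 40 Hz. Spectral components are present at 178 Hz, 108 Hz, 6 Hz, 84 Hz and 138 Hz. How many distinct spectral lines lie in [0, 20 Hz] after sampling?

4

fs/2 = 20 Hz.
178 Hz mod fs = 18 Hz.
18 Hz ≤ fs/2 = 20 Hz, appears at 18 Hz.
108 Hz mod fs = 28 Hz.
28 Hz > fs/2 = 20 Hz, folds to fs − 28 Hz = 12 Hz.
6 Hz ≤ fs/2 = 20 Hz, passes unchanged.
84 Hz mod fs = 4 Hz.
4 Hz ≤ fs/2 = 20 Hz, appears at 4 Hz.
138 Hz mod fs = 18 Hz.
18 Hz ≤ fs/2 = 20 Hz, appears at 18 Hz.
Distinct values: {4 Hz, 6 Hz, 12 Hz, 18 Hz} → 4.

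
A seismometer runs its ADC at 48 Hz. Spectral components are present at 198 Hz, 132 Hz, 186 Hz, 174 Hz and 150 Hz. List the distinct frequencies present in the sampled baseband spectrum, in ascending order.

6 Hz, 12 Hz, 18 Hz

fs/2 = 24 Hz.
198 Hz mod fs = 6 Hz.
6 Hz ≤ fs/2 = 24 Hz, appears at 6 Hz.
132 Hz mod fs = 36 Hz.
36 Hz > fs/2 = 24 Hz, folds to fs − 36 Hz = 12 Hz.
186 Hz mod fs = 42 Hz.
42 Hz > fs/2 = 24 Hz, folds to fs − 42 Hz = 6 Hz.
174 Hz mod fs = 30 Hz.
30 Hz > fs/2 = 24 Hz, folds to fs − 30 Hz = 18 Hz.
150 Hz mod fs = 6 Hz.
6 Hz ≤ fs/2 = 24 Hz, appears at 6 Hz.
Distinct values: {6 Hz, 12 Hz, 18 Hz}.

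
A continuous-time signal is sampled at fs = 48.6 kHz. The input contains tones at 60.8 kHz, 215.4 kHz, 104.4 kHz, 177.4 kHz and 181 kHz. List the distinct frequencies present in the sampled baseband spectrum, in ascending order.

7.2 kHz, 12.2 kHz, 13.4 kHz, 17 kHz, 21 kHz

fs/2 = 24.3 kHz.
60.8 kHz mod fs = 12.2 kHz.
12.2 kHz ≤ fs/2 = 24.3 kHz, appears at 12.2 kHz.
215.4 kHz mod fs = 21 kHz.
21 kHz ≤ fs/2 = 24.3 kHz, appears at 21 kHz.
104.4 kHz mod fs = 7.2 kHz.
7.2 kHz ≤ fs/2 = 24.3 kHz, appears at 7.2 kHz.
177.4 kHz mod fs = 31.6 kHz.
31.6 kHz > fs/2 = 24.3 kHz, folds to fs − 31.6 kHz = 17 kHz.
181 kHz mod fs = 35.2 kHz.
35.2 kHz > fs/2 = 24.3 kHz, folds to fs − 35.2 kHz = 13.4 kHz.
Distinct values: {7.2 kHz, 12.2 kHz, 13.4 kHz, 17 kHz, 21 kHz}.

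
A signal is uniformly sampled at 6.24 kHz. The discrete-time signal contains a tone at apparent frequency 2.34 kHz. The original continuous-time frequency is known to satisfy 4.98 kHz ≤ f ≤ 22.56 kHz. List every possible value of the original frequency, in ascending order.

Frequencies that alias to 2.34 kHz are k·fs ± 2.34 kHz for integer k ≥ 0.
k=0: 2.34 kHz.
k=1: 3.9 kHz, 8.58 kHz.
k=2: 10.14 kHz, 14.82 kHz.
k=3: 16.38 kHz, 21.06 kHz.
k=4: 22.62 kHz, 27.3 kHz.
Within [4.98 kHz, 22.56 kHz]: 8.58 kHz, 10.14 kHz, 14.82 kHz, 16.38 kHz, 21.06 kHz.

8.58 kHz, 10.14 kHz, 14.82 kHz, 16.38 kHz, 21.06 kHz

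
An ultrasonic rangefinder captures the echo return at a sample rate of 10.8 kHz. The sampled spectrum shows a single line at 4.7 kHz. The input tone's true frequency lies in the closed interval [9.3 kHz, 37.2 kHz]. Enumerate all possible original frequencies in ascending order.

Frequencies that alias to 4.7 kHz are k·fs ± 4.7 kHz for integer k ≥ 0.
k=0: 4.7 kHz.
k=1: 6.1 kHz, 15.5 kHz.
k=2: 16.9 kHz, 26.3 kHz.
k=3: 27.7 kHz, 37.1 kHz.
k=4: 38.5 kHz, 47.9 kHz.
Within [9.3 kHz, 37.2 kHz]: 15.5 kHz, 16.9 kHz, 26.3 kHz, 27.7 kHz, 37.1 kHz.

15.5 kHz, 16.9 kHz, 26.3 kHz, 27.7 kHz, 37.1 kHz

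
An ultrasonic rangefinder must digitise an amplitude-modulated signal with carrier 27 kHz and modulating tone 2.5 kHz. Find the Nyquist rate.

59 kHz

AM sidebands sit at fc ± fm = 24.5 kHz and 29.5 kHz.
Highest-frequency component: 29.5 kHz.
Nyquist rate = 2 × 29.5 kHz = 59 kHz.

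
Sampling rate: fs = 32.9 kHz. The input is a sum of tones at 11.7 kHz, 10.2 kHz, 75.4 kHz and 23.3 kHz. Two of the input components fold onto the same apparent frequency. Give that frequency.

9.6 kHz

fs/2 = 16.45 kHz.
11.7 kHz ≤ fs/2 = 16.45 kHz, passes unchanged.
10.2 kHz ≤ fs/2 = 16.45 kHz, passes unchanged.
75.4 kHz mod fs = 9.6 kHz.
9.6 kHz ≤ fs/2 = 16.45 kHz, appears at 9.6 kHz.
23.3 kHz > fs/2 = 16.45 kHz, folds to fs − 23.3 kHz = 9.6 kHz.
23.3 kHz and 75.4 kHz both map to 9.6 kHz.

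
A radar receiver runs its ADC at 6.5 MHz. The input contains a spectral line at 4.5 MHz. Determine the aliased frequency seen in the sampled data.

4.5 MHz > fs/2 = 3.25 MHz, folds to fs − 4.5 MHz = 2 MHz.

2 MHz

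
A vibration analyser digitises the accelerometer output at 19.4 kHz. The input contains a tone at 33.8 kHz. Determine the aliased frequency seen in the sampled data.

33.8 kHz mod fs = 14.4 kHz.
14.4 kHz > fs/2 = 9.7 kHz, folds to fs − 14.4 kHz = 5 kHz.

5 kHz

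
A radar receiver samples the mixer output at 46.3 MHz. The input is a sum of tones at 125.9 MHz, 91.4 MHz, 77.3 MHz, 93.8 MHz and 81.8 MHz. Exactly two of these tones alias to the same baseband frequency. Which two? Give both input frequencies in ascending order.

91.4 MHz, 93.8 MHz

fs/2 = 23.15 MHz.
125.9 MHz mod fs = 33.3 MHz.
33.3 MHz > fs/2 = 23.15 MHz, folds to fs − 33.3 MHz = 13 MHz.
91.4 MHz mod fs = 45.1 MHz.
45.1 MHz > fs/2 = 23.15 MHz, folds to fs − 45.1 MHz = 1.2 MHz.
77.3 MHz mod fs = 31 MHz.
31 MHz > fs/2 = 23.15 MHz, folds to fs − 31 MHz = 15.3 MHz.
93.8 MHz mod fs = 1.2 MHz.
1.2 MHz ≤ fs/2 = 23.15 MHz, appears at 1.2 MHz.
81.8 MHz mod fs = 35.5 MHz.
35.5 MHz > fs/2 = 23.15 MHz, folds to fs − 35.5 MHz = 10.8 MHz.
91.4 MHz and 93.8 MHz both map to 1.2 MHz.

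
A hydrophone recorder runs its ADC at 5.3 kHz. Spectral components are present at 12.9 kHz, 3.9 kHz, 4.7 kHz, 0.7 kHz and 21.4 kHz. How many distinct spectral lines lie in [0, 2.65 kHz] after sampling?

fs/2 = 2.65 kHz.
12.9 kHz mod fs = 2.3 kHz.
2.3 kHz ≤ fs/2 = 2.65 kHz, appears at 2.3 kHz.
3.9 kHz > fs/2 = 2.65 kHz, folds to fs − 3.9 kHz = 1.4 kHz.
4.7 kHz > fs/2 = 2.65 kHz, folds to fs − 4.7 kHz = 0.6 kHz.
0.7 kHz ≤ fs/2 = 2.65 kHz, passes unchanged.
21.4 kHz mod fs = 0.2 kHz.
0.2 kHz ≤ fs/2 = 2.65 kHz, appears at 0.2 kHz.
Distinct values: {0.2 kHz, 0.6 kHz, 0.7 kHz, 1.4 kHz, 2.3 kHz} → 5.

5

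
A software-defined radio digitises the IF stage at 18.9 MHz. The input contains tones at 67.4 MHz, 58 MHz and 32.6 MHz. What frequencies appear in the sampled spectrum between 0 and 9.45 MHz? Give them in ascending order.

fs/2 = 9.45 MHz.
67.4 MHz mod fs = 10.7 MHz.
10.7 MHz > fs/2 = 9.45 MHz, folds to fs − 10.7 MHz = 8.2 MHz.
58 MHz mod fs = 1.3 MHz.
1.3 MHz ≤ fs/2 = 9.45 MHz, appears at 1.3 MHz.
32.6 MHz mod fs = 13.7 MHz.
13.7 MHz > fs/2 = 9.45 MHz, folds to fs − 13.7 MHz = 5.2 MHz.
Distinct values: {1.3 MHz, 5.2 MHz, 8.2 MHz}.

1.3 MHz, 5.2 MHz, 8.2 MHz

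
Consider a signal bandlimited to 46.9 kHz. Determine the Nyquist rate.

93.8 kHz

Nyquist rate = 2 × 46.9 kHz = 93.8 kHz.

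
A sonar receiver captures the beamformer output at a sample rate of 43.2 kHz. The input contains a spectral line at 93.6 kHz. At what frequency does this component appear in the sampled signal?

93.6 kHz mod fs = 7.2 kHz.
7.2 kHz ≤ fs/2 = 21.6 kHz, appears at 7.2 kHz.

7.2 kHz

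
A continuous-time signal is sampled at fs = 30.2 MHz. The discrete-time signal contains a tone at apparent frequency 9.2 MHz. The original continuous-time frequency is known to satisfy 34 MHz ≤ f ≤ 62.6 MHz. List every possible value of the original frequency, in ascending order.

Frequencies that alias to 9.2 MHz are k·fs ± 9.2 MHz for integer k ≥ 0.
k=0: 9.2 MHz.
k=1: 21 MHz, 39.4 MHz.
k=2: 51.2 MHz, 69.6 MHz.
k=3: 81.4 MHz, 99.8 MHz.
Within [34 MHz, 62.6 MHz]: 39.4 MHz, 51.2 MHz.

39.4 MHz, 51.2 MHz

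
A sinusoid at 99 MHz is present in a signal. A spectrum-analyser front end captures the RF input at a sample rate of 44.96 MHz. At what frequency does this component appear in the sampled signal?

99 MHz mod fs = 9.08 MHz.
9.08 MHz ≤ fs/2 = 22.48 MHz, appears at 9.08 MHz.

9.08 MHz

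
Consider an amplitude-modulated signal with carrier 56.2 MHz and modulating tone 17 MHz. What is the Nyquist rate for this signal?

AM sidebands sit at fc ± fm = 39.2 MHz and 73.2 MHz.
Highest-frequency component: 73.2 MHz.
Nyquist rate = 2 × 73.2 MHz = 146.4 MHz.

146.4 MHz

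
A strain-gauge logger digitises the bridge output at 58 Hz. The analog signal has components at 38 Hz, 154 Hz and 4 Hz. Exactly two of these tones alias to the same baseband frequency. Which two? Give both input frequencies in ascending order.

38 Hz, 154 Hz

fs/2 = 29 Hz.
38 Hz > fs/2 = 29 Hz, folds to fs − 38 Hz = 20 Hz.
154 Hz mod fs = 38 Hz.
38 Hz > fs/2 = 29 Hz, folds to fs − 38 Hz = 20 Hz.
4 Hz ≤ fs/2 = 29 Hz, passes unchanged.
38 Hz and 154 Hz both map to 20 Hz.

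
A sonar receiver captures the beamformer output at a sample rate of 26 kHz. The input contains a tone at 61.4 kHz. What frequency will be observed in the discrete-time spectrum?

9.4 kHz

61.4 kHz mod fs = 9.4 kHz.
9.4 kHz ≤ fs/2 = 13 kHz, appears at 9.4 kHz.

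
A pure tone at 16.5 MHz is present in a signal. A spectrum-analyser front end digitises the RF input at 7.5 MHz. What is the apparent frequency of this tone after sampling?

16.5 MHz mod fs = 1.5 MHz.
1.5 MHz ≤ fs/2 = 3.75 MHz, appears at 1.5 MHz.

1.5 MHz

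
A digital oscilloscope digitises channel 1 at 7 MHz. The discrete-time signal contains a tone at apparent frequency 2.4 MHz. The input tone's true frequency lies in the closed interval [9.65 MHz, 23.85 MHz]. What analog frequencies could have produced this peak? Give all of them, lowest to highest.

11.6 MHz, 16.4 MHz, 18.6 MHz, 23.4 MHz

Frequencies that alias to 2.4 MHz are k·fs ± 2.4 MHz for integer k ≥ 0.
k=0: 2.4 MHz.
k=1: 4.6 MHz, 9.4 MHz.
k=2: 11.6 MHz, 16.4 MHz.
k=3: 18.6 MHz, 23.4 MHz.
k=4: 25.6 MHz, 30.4 MHz.
Within [9.65 MHz, 23.85 MHz]: 11.6 MHz, 16.4 MHz, 18.6 MHz, 23.4 MHz.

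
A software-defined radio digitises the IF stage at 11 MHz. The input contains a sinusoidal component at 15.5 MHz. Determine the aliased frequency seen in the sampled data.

4.5 MHz

15.5 MHz mod fs = 4.5 MHz.
4.5 MHz ≤ fs/2 = 5.5 MHz, appears at 4.5 MHz.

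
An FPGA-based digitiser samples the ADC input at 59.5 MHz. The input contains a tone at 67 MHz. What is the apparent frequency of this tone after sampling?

7.5 MHz

67 MHz mod fs = 7.5 MHz.
7.5 MHz ≤ fs/2 = 29.75 MHz, appears at 7.5 MHz.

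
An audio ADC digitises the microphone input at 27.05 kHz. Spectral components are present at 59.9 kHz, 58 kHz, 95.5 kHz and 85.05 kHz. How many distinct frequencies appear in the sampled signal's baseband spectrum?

3

fs/2 = 13.525 kHz.
59.9 kHz mod fs = 5.8 kHz.
5.8 kHz ≤ fs/2 = 13.525 kHz, appears at 5.8 kHz.
58 kHz mod fs = 3.9 kHz.
3.9 kHz ≤ fs/2 = 13.525 kHz, appears at 3.9 kHz.
95.5 kHz mod fs = 14.35 kHz.
14.35 kHz > fs/2 = 13.525 kHz, folds to fs − 14.35 kHz = 12.7 kHz.
85.05 kHz mod fs = 3.9 kHz.
3.9 kHz ≤ fs/2 = 13.525 kHz, appears at 3.9 kHz.
Distinct values: {3.9 kHz, 5.8 kHz, 12.7 kHz} → 3.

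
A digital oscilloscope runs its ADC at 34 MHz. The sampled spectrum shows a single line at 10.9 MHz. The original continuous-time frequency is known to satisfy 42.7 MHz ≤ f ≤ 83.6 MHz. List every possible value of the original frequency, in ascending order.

44.9 MHz, 57.1 MHz, 78.9 MHz

Frequencies that alias to 10.9 MHz are k·fs ± 10.9 MHz for integer k ≥ 0.
k=0: 10.9 MHz.
k=1: 23.1 MHz, 44.9 MHz.
k=2: 57.1 MHz, 78.9 MHz.
k=3: 91.1 MHz, 112.9 MHz.
Within [42.7 MHz, 83.6 MHz]: 44.9 MHz, 57.1 MHz, 78.9 MHz.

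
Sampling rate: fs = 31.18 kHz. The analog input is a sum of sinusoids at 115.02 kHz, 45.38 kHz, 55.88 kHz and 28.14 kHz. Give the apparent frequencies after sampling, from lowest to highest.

3.04 kHz, 6.48 kHz, 9.7 kHz, 14.2 kHz

fs/2 = 15.59 kHz.
115.02 kHz mod fs = 21.48 kHz.
21.48 kHz > fs/2 = 15.59 kHz, folds to fs − 21.48 kHz = 9.7 kHz.
45.38 kHz mod fs = 14.2 kHz.
14.2 kHz ≤ fs/2 = 15.59 kHz, appears at 14.2 kHz.
55.88 kHz mod fs = 24.7 kHz.
24.7 kHz > fs/2 = 15.59 kHz, folds to fs − 24.7 kHz = 6.48 kHz.
28.14 kHz > fs/2 = 15.59 kHz, folds to fs − 28.14 kHz = 3.04 kHz.
Distinct values: {3.04 kHz, 6.48 kHz, 9.7 kHz, 14.2 kHz}.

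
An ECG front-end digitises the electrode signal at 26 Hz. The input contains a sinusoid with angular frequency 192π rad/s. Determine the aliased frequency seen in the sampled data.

8 Hz

ω = 192π rad/s → f = ω/(2π) = 96 Hz.
96 Hz mod fs = 18 Hz.
18 Hz > fs/2 = 13 Hz, folds to fs − 18 Hz = 8 Hz.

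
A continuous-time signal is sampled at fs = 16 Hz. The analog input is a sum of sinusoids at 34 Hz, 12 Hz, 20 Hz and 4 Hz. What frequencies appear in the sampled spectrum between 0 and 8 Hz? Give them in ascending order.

fs/2 = 8 Hz.
34 Hz mod fs = 2 Hz.
2 Hz ≤ fs/2 = 8 Hz, appears at 2 Hz.
12 Hz > fs/2 = 8 Hz, folds to fs − 12 Hz = 4 Hz.
20 Hz mod fs = 4 Hz.
4 Hz ≤ fs/2 = 8 Hz, appears at 4 Hz.
4 Hz ≤ fs/2 = 8 Hz, passes unchanged.
Distinct values: {2 Hz, 4 Hz}.

2 Hz, 4 Hz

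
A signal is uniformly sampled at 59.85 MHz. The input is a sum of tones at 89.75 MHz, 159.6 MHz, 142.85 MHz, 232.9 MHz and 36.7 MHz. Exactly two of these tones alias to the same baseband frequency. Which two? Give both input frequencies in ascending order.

36.7 MHz, 142.85 MHz

fs/2 = 29.925 MHz.
89.75 MHz mod fs = 29.9 MHz.
29.9 MHz ≤ fs/2 = 29.925 MHz, appears at 29.9 MHz.
159.6 MHz mod fs = 39.9 MHz.
39.9 MHz > fs/2 = 29.925 MHz, folds to fs − 39.9 MHz = 19.95 MHz.
142.85 MHz mod fs = 23.15 MHz.
23.15 MHz ≤ fs/2 = 29.925 MHz, appears at 23.15 MHz.
232.9 MHz mod fs = 53.35 MHz.
53.35 MHz > fs/2 = 29.925 MHz, folds to fs − 53.35 MHz = 6.5 MHz.
36.7 MHz > fs/2 = 29.925 MHz, folds to fs − 36.7 MHz = 23.15 MHz.
36.7 MHz and 142.85 MHz both map to 23.15 MHz.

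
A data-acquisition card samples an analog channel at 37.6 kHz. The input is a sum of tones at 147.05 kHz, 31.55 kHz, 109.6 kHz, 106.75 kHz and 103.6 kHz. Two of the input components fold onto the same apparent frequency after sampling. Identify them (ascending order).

31.55 kHz, 106.75 kHz

fs/2 = 18.8 kHz.
147.05 kHz mod fs = 34.25 kHz.
34.25 kHz > fs/2 = 18.8 kHz, folds to fs − 34.25 kHz = 3.35 kHz.
31.55 kHz > fs/2 = 18.8 kHz, folds to fs − 31.55 kHz = 6.05 kHz.
109.6 kHz mod fs = 34.4 kHz.
34.4 kHz > fs/2 = 18.8 kHz, folds to fs − 34.4 kHz = 3.2 kHz.
106.75 kHz mod fs = 31.55 kHz.
31.55 kHz > fs/2 = 18.8 kHz, folds to fs − 31.55 kHz = 6.05 kHz.
103.6 kHz mod fs = 28.4 kHz.
28.4 kHz > fs/2 = 18.8 kHz, folds to fs − 28.4 kHz = 9.2 kHz.
31.55 kHz and 106.75 kHz both map to 6.05 kHz.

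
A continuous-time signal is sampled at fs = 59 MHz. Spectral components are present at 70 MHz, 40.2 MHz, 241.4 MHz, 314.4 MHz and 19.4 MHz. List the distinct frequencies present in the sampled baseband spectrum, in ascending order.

fs/2 = 29.5 MHz.
70 MHz mod fs = 11 MHz.
11 MHz ≤ fs/2 = 29.5 MHz, appears at 11 MHz.
40.2 MHz > fs/2 = 29.5 MHz, folds to fs − 40.2 MHz = 18.8 MHz.
241.4 MHz mod fs = 5.4 MHz.
5.4 MHz ≤ fs/2 = 29.5 MHz, appears at 5.4 MHz.
314.4 MHz mod fs = 19.4 MHz.
19.4 MHz ≤ fs/2 = 29.5 MHz, appears at 19.4 MHz.
19.4 MHz ≤ fs/2 = 29.5 MHz, passes unchanged.
Distinct values: {5.4 MHz, 11 MHz, 18.8 MHz, 19.4 MHz}.

5.4 MHz, 11 MHz, 18.8 MHz, 19.4 MHz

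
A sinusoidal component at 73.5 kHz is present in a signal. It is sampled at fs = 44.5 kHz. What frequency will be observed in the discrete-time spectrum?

73.5 kHz mod fs = 29 kHz.
29 kHz > fs/2 = 22.25 kHz, folds to fs − 29 kHz = 15.5 kHz.

15.5 kHz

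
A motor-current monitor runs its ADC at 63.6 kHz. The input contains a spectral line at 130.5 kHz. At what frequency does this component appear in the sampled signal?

3.3 kHz

130.5 kHz mod fs = 3.3 kHz.
3.3 kHz ≤ fs/2 = 31.8 kHz, appears at 3.3 kHz.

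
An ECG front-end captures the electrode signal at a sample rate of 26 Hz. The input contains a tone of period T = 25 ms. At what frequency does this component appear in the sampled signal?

12 Hz

T = 25 ms → f = 1/T = 40 Hz.
40 Hz mod fs = 14 Hz.
14 Hz > fs/2 = 13 Hz, folds to fs − 14 Hz = 12 Hz.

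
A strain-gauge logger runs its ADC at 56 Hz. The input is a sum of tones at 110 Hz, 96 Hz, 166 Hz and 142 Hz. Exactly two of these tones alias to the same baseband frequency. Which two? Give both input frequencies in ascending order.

fs/2 = 28 Hz.
110 Hz mod fs = 54 Hz.
54 Hz > fs/2 = 28 Hz, folds to fs − 54 Hz = 2 Hz.
96 Hz mod fs = 40 Hz.
40 Hz > fs/2 = 28 Hz, folds to fs − 40 Hz = 16 Hz.
166 Hz mod fs = 54 Hz.
54 Hz > fs/2 = 28 Hz, folds to fs − 54 Hz = 2 Hz.
142 Hz mod fs = 30 Hz.
30 Hz > fs/2 = 28 Hz, folds to fs − 30 Hz = 26 Hz.
110 Hz and 166 Hz both map to 2 Hz.

110 Hz, 166 Hz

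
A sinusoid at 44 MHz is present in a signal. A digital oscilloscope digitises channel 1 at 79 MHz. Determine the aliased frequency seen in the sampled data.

35 MHz

44 MHz > fs/2 = 39.5 MHz, folds to fs − 44 MHz = 35 MHz.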